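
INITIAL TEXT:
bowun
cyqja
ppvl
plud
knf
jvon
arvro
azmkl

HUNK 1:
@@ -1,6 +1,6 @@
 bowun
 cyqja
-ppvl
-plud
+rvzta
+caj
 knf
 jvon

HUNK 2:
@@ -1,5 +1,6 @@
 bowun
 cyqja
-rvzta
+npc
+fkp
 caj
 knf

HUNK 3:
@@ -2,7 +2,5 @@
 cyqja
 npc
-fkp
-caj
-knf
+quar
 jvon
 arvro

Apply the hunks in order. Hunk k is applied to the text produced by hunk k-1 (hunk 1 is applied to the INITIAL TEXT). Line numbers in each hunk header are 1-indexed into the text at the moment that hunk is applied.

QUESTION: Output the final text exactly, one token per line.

Hunk 1: at line 1 remove [ppvl,plud] add [rvzta,caj] -> 8 lines: bowun cyqja rvzta caj knf jvon arvro azmkl
Hunk 2: at line 1 remove [rvzta] add [npc,fkp] -> 9 lines: bowun cyqja npc fkp caj knf jvon arvro azmkl
Hunk 3: at line 2 remove [fkp,caj,knf] add [quar] -> 7 lines: bowun cyqja npc quar jvon arvro azmkl

Answer: bowun
cyqja
npc
quar
jvon
arvro
azmkl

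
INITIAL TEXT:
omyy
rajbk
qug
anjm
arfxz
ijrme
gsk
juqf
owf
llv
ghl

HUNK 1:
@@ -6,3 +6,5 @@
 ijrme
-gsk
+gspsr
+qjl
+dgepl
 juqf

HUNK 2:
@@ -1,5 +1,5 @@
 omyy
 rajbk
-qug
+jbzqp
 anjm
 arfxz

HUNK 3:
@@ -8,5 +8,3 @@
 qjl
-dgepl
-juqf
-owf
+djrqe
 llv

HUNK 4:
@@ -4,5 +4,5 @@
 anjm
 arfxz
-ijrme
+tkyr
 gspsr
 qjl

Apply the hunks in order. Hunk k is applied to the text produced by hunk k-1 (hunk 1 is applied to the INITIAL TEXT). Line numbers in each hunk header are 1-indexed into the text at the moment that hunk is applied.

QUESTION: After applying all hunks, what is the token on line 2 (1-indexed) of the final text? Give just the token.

Answer: rajbk

Derivation:
Hunk 1: at line 6 remove [gsk] add [gspsr,qjl,dgepl] -> 13 lines: omyy rajbk qug anjm arfxz ijrme gspsr qjl dgepl juqf owf llv ghl
Hunk 2: at line 1 remove [qug] add [jbzqp] -> 13 lines: omyy rajbk jbzqp anjm arfxz ijrme gspsr qjl dgepl juqf owf llv ghl
Hunk 3: at line 8 remove [dgepl,juqf,owf] add [djrqe] -> 11 lines: omyy rajbk jbzqp anjm arfxz ijrme gspsr qjl djrqe llv ghl
Hunk 4: at line 4 remove [ijrme] add [tkyr] -> 11 lines: omyy rajbk jbzqp anjm arfxz tkyr gspsr qjl djrqe llv ghl
Final line 2: rajbk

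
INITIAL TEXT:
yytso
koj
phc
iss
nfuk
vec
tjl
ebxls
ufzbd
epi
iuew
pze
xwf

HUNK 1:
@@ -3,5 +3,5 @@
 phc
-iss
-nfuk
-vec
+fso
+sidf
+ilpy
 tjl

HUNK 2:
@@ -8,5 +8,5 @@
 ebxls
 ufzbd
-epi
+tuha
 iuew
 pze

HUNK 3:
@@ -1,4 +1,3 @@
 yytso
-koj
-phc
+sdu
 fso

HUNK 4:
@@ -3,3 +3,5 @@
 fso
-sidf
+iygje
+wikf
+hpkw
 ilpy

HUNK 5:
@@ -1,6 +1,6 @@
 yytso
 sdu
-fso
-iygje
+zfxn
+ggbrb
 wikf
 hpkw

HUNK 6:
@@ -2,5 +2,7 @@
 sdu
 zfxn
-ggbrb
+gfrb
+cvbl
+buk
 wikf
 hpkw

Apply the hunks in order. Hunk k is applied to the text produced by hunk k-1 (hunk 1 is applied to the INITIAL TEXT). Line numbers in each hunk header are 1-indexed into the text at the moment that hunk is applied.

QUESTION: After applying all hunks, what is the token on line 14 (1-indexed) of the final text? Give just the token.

Hunk 1: at line 3 remove [iss,nfuk,vec] add [fso,sidf,ilpy] -> 13 lines: yytso koj phc fso sidf ilpy tjl ebxls ufzbd epi iuew pze xwf
Hunk 2: at line 8 remove [epi] add [tuha] -> 13 lines: yytso koj phc fso sidf ilpy tjl ebxls ufzbd tuha iuew pze xwf
Hunk 3: at line 1 remove [koj,phc] add [sdu] -> 12 lines: yytso sdu fso sidf ilpy tjl ebxls ufzbd tuha iuew pze xwf
Hunk 4: at line 3 remove [sidf] add [iygje,wikf,hpkw] -> 14 lines: yytso sdu fso iygje wikf hpkw ilpy tjl ebxls ufzbd tuha iuew pze xwf
Hunk 5: at line 1 remove [fso,iygje] add [zfxn,ggbrb] -> 14 lines: yytso sdu zfxn ggbrb wikf hpkw ilpy tjl ebxls ufzbd tuha iuew pze xwf
Hunk 6: at line 2 remove [ggbrb] add [gfrb,cvbl,buk] -> 16 lines: yytso sdu zfxn gfrb cvbl buk wikf hpkw ilpy tjl ebxls ufzbd tuha iuew pze xwf
Final line 14: iuew

Answer: iuew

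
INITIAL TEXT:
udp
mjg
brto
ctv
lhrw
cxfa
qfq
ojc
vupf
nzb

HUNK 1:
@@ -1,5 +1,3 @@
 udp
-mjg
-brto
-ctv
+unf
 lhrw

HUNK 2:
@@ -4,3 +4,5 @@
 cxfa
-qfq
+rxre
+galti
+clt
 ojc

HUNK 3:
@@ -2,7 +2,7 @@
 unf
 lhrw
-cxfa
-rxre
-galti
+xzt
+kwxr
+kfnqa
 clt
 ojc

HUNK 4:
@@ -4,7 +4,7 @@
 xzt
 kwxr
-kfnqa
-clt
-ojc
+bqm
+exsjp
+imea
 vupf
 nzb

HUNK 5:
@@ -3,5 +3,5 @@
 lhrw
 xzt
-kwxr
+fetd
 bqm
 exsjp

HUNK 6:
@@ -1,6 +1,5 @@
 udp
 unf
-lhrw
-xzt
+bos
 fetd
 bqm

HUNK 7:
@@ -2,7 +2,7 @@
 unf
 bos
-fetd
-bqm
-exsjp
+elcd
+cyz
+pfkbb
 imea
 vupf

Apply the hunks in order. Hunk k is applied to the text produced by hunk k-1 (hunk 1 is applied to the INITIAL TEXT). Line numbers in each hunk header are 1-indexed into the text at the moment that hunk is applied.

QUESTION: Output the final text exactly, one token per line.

Answer: udp
unf
bos
elcd
cyz
pfkbb
imea
vupf
nzb

Derivation:
Hunk 1: at line 1 remove [mjg,brto,ctv] add [unf] -> 8 lines: udp unf lhrw cxfa qfq ojc vupf nzb
Hunk 2: at line 4 remove [qfq] add [rxre,galti,clt] -> 10 lines: udp unf lhrw cxfa rxre galti clt ojc vupf nzb
Hunk 3: at line 2 remove [cxfa,rxre,galti] add [xzt,kwxr,kfnqa] -> 10 lines: udp unf lhrw xzt kwxr kfnqa clt ojc vupf nzb
Hunk 4: at line 4 remove [kfnqa,clt,ojc] add [bqm,exsjp,imea] -> 10 lines: udp unf lhrw xzt kwxr bqm exsjp imea vupf nzb
Hunk 5: at line 3 remove [kwxr] add [fetd] -> 10 lines: udp unf lhrw xzt fetd bqm exsjp imea vupf nzb
Hunk 6: at line 1 remove [lhrw,xzt] add [bos] -> 9 lines: udp unf bos fetd bqm exsjp imea vupf nzb
Hunk 7: at line 2 remove [fetd,bqm,exsjp] add [elcd,cyz,pfkbb] -> 9 lines: udp unf bos elcd cyz pfkbb imea vupf nzb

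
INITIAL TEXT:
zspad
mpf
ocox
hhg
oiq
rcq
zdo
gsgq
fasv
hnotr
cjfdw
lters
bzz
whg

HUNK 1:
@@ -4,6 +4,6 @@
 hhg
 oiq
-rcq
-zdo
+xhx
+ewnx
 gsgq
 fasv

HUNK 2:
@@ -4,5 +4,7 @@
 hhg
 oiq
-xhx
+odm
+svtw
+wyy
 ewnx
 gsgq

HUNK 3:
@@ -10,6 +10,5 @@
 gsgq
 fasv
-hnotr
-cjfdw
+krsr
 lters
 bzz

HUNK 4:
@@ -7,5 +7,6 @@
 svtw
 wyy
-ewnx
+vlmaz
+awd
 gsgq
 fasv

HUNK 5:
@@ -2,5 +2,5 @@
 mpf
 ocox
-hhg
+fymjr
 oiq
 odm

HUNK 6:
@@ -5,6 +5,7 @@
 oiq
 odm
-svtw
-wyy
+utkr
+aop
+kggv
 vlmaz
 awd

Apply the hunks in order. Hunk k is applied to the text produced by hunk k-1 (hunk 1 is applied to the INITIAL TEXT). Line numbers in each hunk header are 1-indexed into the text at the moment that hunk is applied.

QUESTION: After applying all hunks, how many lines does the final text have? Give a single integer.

Answer: 17

Derivation:
Hunk 1: at line 4 remove [rcq,zdo] add [xhx,ewnx] -> 14 lines: zspad mpf ocox hhg oiq xhx ewnx gsgq fasv hnotr cjfdw lters bzz whg
Hunk 2: at line 4 remove [xhx] add [odm,svtw,wyy] -> 16 lines: zspad mpf ocox hhg oiq odm svtw wyy ewnx gsgq fasv hnotr cjfdw lters bzz whg
Hunk 3: at line 10 remove [hnotr,cjfdw] add [krsr] -> 15 lines: zspad mpf ocox hhg oiq odm svtw wyy ewnx gsgq fasv krsr lters bzz whg
Hunk 4: at line 7 remove [ewnx] add [vlmaz,awd] -> 16 lines: zspad mpf ocox hhg oiq odm svtw wyy vlmaz awd gsgq fasv krsr lters bzz whg
Hunk 5: at line 2 remove [hhg] add [fymjr] -> 16 lines: zspad mpf ocox fymjr oiq odm svtw wyy vlmaz awd gsgq fasv krsr lters bzz whg
Hunk 6: at line 5 remove [svtw,wyy] add [utkr,aop,kggv] -> 17 lines: zspad mpf ocox fymjr oiq odm utkr aop kggv vlmaz awd gsgq fasv krsr lters bzz whg
Final line count: 17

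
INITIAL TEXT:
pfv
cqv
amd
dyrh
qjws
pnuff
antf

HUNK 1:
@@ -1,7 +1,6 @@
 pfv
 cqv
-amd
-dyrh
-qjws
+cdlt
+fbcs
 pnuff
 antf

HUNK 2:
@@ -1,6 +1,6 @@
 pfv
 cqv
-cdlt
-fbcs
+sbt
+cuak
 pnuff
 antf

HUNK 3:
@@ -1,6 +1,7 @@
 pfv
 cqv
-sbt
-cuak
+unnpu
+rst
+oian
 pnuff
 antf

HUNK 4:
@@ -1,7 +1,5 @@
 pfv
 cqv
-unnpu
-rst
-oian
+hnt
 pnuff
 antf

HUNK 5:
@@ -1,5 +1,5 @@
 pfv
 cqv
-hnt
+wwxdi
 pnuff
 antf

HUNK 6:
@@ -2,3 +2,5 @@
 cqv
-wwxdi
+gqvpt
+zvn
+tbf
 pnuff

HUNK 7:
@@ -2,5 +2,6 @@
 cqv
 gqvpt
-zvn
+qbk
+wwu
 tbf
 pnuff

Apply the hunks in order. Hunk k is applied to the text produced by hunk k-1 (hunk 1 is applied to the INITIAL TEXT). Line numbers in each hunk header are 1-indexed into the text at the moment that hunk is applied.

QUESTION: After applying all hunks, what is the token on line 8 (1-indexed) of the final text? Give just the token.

Hunk 1: at line 1 remove [amd,dyrh,qjws] add [cdlt,fbcs] -> 6 lines: pfv cqv cdlt fbcs pnuff antf
Hunk 2: at line 1 remove [cdlt,fbcs] add [sbt,cuak] -> 6 lines: pfv cqv sbt cuak pnuff antf
Hunk 3: at line 1 remove [sbt,cuak] add [unnpu,rst,oian] -> 7 lines: pfv cqv unnpu rst oian pnuff antf
Hunk 4: at line 1 remove [unnpu,rst,oian] add [hnt] -> 5 lines: pfv cqv hnt pnuff antf
Hunk 5: at line 1 remove [hnt] add [wwxdi] -> 5 lines: pfv cqv wwxdi pnuff antf
Hunk 6: at line 2 remove [wwxdi] add [gqvpt,zvn,tbf] -> 7 lines: pfv cqv gqvpt zvn tbf pnuff antf
Hunk 7: at line 2 remove [zvn] add [qbk,wwu] -> 8 lines: pfv cqv gqvpt qbk wwu tbf pnuff antf
Final line 8: antf

Answer: antf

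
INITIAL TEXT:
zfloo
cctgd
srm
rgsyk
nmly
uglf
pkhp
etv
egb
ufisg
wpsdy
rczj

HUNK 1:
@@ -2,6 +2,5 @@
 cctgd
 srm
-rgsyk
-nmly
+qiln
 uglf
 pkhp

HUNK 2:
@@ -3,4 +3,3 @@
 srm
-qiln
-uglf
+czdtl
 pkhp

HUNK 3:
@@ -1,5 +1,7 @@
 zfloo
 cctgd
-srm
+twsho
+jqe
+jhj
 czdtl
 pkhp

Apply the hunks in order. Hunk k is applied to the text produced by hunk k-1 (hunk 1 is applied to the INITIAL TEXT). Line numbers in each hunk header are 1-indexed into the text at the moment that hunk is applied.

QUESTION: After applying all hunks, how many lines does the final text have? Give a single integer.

Answer: 12

Derivation:
Hunk 1: at line 2 remove [rgsyk,nmly] add [qiln] -> 11 lines: zfloo cctgd srm qiln uglf pkhp etv egb ufisg wpsdy rczj
Hunk 2: at line 3 remove [qiln,uglf] add [czdtl] -> 10 lines: zfloo cctgd srm czdtl pkhp etv egb ufisg wpsdy rczj
Hunk 3: at line 1 remove [srm] add [twsho,jqe,jhj] -> 12 lines: zfloo cctgd twsho jqe jhj czdtl pkhp etv egb ufisg wpsdy rczj
Final line count: 12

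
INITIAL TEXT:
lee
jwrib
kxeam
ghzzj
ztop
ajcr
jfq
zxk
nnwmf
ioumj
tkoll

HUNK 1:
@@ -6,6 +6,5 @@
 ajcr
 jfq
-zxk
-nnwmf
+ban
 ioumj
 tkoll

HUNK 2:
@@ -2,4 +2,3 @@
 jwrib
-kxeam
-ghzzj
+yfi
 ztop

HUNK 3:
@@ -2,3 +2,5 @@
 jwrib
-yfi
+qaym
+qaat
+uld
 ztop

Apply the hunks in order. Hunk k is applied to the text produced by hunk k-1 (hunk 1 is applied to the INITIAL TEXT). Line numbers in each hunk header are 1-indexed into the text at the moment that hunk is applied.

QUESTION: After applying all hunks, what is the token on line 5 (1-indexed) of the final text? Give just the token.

Answer: uld

Derivation:
Hunk 1: at line 6 remove [zxk,nnwmf] add [ban] -> 10 lines: lee jwrib kxeam ghzzj ztop ajcr jfq ban ioumj tkoll
Hunk 2: at line 2 remove [kxeam,ghzzj] add [yfi] -> 9 lines: lee jwrib yfi ztop ajcr jfq ban ioumj tkoll
Hunk 3: at line 2 remove [yfi] add [qaym,qaat,uld] -> 11 lines: lee jwrib qaym qaat uld ztop ajcr jfq ban ioumj tkoll
Final line 5: uld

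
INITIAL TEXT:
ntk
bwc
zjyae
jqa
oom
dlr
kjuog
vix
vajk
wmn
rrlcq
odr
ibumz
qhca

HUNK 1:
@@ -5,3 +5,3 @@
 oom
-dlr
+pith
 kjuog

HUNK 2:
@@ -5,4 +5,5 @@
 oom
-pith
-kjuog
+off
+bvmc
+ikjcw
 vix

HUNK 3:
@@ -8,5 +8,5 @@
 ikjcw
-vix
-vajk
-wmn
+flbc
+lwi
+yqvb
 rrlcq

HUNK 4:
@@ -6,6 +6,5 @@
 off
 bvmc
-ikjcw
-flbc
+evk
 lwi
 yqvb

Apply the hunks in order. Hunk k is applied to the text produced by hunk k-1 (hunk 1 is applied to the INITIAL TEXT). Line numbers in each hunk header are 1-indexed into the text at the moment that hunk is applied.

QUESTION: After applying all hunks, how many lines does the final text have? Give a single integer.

Answer: 14

Derivation:
Hunk 1: at line 5 remove [dlr] add [pith] -> 14 lines: ntk bwc zjyae jqa oom pith kjuog vix vajk wmn rrlcq odr ibumz qhca
Hunk 2: at line 5 remove [pith,kjuog] add [off,bvmc,ikjcw] -> 15 lines: ntk bwc zjyae jqa oom off bvmc ikjcw vix vajk wmn rrlcq odr ibumz qhca
Hunk 3: at line 8 remove [vix,vajk,wmn] add [flbc,lwi,yqvb] -> 15 lines: ntk bwc zjyae jqa oom off bvmc ikjcw flbc lwi yqvb rrlcq odr ibumz qhca
Hunk 4: at line 6 remove [ikjcw,flbc] add [evk] -> 14 lines: ntk bwc zjyae jqa oom off bvmc evk lwi yqvb rrlcq odr ibumz qhca
Final line count: 14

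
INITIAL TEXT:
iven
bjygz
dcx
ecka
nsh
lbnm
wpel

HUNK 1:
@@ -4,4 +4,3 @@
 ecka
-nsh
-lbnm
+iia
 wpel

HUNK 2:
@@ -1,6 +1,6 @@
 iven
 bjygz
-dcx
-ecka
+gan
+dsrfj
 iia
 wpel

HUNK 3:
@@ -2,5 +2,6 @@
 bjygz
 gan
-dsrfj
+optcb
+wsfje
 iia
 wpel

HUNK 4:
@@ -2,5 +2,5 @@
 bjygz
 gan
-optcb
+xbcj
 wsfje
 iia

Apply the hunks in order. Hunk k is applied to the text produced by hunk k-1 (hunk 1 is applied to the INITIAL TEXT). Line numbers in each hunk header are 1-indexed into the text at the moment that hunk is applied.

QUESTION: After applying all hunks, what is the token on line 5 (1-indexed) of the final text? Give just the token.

Hunk 1: at line 4 remove [nsh,lbnm] add [iia] -> 6 lines: iven bjygz dcx ecka iia wpel
Hunk 2: at line 1 remove [dcx,ecka] add [gan,dsrfj] -> 6 lines: iven bjygz gan dsrfj iia wpel
Hunk 3: at line 2 remove [dsrfj] add [optcb,wsfje] -> 7 lines: iven bjygz gan optcb wsfje iia wpel
Hunk 4: at line 2 remove [optcb] add [xbcj] -> 7 lines: iven bjygz gan xbcj wsfje iia wpel
Final line 5: wsfje

Answer: wsfje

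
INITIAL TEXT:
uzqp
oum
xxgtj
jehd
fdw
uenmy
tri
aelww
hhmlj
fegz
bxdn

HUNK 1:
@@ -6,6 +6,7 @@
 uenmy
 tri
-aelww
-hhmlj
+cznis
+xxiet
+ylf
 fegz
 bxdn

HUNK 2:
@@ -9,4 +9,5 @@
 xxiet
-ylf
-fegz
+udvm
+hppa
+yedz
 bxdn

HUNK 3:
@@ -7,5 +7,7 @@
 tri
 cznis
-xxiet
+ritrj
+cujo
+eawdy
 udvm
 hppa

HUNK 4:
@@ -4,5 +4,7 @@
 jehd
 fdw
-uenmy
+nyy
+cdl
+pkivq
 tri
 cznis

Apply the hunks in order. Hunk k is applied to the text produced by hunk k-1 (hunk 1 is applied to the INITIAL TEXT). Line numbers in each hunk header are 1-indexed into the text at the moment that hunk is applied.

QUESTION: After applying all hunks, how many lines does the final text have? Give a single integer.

Answer: 17

Derivation:
Hunk 1: at line 6 remove [aelww,hhmlj] add [cznis,xxiet,ylf] -> 12 lines: uzqp oum xxgtj jehd fdw uenmy tri cznis xxiet ylf fegz bxdn
Hunk 2: at line 9 remove [ylf,fegz] add [udvm,hppa,yedz] -> 13 lines: uzqp oum xxgtj jehd fdw uenmy tri cznis xxiet udvm hppa yedz bxdn
Hunk 3: at line 7 remove [xxiet] add [ritrj,cujo,eawdy] -> 15 lines: uzqp oum xxgtj jehd fdw uenmy tri cznis ritrj cujo eawdy udvm hppa yedz bxdn
Hunk 4: at line 4 remove [uenmy] add [nyy,cdl,pkivq] -> 17 lines: uzqp oum xxgtj jehd fdw nyy cdl pkivq tri cznis ritrj cujo eawdy udvm hppa yedz bxdn
Final line count: 17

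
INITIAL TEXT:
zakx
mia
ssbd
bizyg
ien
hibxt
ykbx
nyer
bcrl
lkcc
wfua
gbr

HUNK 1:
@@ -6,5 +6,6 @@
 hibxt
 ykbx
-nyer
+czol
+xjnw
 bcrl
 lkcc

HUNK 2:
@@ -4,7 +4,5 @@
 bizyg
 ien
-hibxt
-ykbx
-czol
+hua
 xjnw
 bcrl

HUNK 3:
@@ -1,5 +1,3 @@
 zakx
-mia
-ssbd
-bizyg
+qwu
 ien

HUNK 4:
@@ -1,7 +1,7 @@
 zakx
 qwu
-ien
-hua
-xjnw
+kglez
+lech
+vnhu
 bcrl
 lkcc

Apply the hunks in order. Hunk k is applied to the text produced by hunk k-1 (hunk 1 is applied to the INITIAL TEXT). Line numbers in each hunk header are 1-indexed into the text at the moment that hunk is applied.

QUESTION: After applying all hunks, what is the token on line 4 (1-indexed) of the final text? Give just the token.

Answer: lech

Derivation:
Hunk 1: at line 6 remove [nyer] add [czol,xjnw] -> 13 lines: zakx mia ssbd bizyg ien hibxt ykbx czol xjnw bcrl lkcc wfua gbr
Hunk 2: at line 4 remove [hibxt,ykbx,czol] add [hua] -> 11 lines: zakx mia ssbd bizyg ien hua xjnw bcrl lkcc wfua gbr
Hunk 3: at line 1 remove [mia,ssbd,bizyg] add [qwu] -> 9 lines: zakx qwu ien hua xjnw bcrl lkcc wfua gbr
Hunk 4: at line 1 remove [ien,hua,xjnw] add [kglez,lech,vnhu] -> 9 lines: zakx qwu kglez lech vnhu bcrl lkcc wfua gbr
Final line 4: lech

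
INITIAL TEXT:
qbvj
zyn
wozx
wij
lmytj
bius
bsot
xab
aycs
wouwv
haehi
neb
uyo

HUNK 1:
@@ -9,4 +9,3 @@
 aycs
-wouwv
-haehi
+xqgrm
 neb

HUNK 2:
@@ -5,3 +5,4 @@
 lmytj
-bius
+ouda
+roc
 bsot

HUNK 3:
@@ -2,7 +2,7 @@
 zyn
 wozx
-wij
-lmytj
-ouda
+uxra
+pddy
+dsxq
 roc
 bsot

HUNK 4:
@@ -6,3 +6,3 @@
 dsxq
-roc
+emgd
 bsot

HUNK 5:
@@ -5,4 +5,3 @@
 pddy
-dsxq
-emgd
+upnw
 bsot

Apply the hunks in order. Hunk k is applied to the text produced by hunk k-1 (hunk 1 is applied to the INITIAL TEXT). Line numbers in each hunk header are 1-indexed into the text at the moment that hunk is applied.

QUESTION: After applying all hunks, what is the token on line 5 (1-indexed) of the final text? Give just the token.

Hunk 1: at line 9 remove [wouwv,haehi] add [xqgrm] -> 12 lines: qbvj zyn wozx wij lmytj bius bsot xab aycs xqgrm neb uyo
Hunk 2: at line 5 remove [bius] add [ouda,roc] -> 13 lines: qbvj zyn wozx wij lmytj ouda roc bsot xab aycs xqgrm neb uyo
Hunk 3: at line 2 remove [wij,lmytj,ouda] add [uxra,pddy,dsxq] -> 13 lines: qbvj zyn wozx uxra pddy dsxq roc bsot xab aycs xqgrm neb uyo
Hunk 4: at line 6 remove [roc] add [emgd] -> 13 lines: qbvj zyn wozx uxra pddy dsxq emgd bsot xab aycs xqgrm neb uyo
Hunk 5: at line 5 remove [dsxq,emgd] add [upnw] -> 12 lines: qbvj zyn wozx uxra pddy upnw bsot xab aycs xqgrm neb uyo
Final line 5: pddy

Answer: pddy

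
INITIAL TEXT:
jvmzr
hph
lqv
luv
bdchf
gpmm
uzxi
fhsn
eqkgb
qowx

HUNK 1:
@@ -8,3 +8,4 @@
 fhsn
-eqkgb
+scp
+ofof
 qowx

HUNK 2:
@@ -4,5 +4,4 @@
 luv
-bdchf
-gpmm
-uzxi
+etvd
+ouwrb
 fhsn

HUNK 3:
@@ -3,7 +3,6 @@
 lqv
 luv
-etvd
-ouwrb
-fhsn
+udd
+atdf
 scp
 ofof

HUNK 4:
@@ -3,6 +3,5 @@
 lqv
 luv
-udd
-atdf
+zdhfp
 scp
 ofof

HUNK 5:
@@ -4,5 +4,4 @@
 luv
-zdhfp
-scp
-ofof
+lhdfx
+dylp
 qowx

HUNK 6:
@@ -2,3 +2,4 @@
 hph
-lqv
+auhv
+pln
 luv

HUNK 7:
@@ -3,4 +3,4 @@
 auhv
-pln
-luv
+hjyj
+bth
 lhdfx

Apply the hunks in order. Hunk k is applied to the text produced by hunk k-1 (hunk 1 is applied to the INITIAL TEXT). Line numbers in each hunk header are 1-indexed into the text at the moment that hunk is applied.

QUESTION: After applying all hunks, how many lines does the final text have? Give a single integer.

Answer: 8

Derivation:
Hunk 1: at line 8 remove [eqkgb] add [scp,ofof] -> 11 lines: jvmzr hph lqv luv bdchf gpmm uzxi fhsn scp ofof qowx
Hunk 2: at line 4 remove [bdchf,gpmm,uzxi] add [etvd,ouwrb] -> 10 lines: jvmzr hph lqv luv etvd ouwrb fhsn scp ofof qowx
Hunk 3: at line 3 remove [etvd,ouwrb,fhsn] add [udd,atdf] -> 9 lines: jvmzr hph lqv luv udd atdf scp ofof qowx
Hunk 4: at line 3 remove [udd,atdf] add [zdhfp] -> 8 lines: jvmzr hph lqv luv zdhfp scp ofof qowx
Hunk 5: at line 4 remove [zdhfp,scp,ofof] add [lhdfx,dylp] -> 7 lines: jvmzr hph lqv luv lhdfx dylp qowx
Hunk 6: at line 2 remove [lqv] add [auhv,pln] -> 8 lines: jvmzr hph auhv pln luv lhdfx dylp qowx
Hunk 7: at line 3 remove [pln,luv] add [hjyj,bth] -> 8 lines: jvmzr hph auhv hjyj bth lhdfx dylp qowx
Final line count: 8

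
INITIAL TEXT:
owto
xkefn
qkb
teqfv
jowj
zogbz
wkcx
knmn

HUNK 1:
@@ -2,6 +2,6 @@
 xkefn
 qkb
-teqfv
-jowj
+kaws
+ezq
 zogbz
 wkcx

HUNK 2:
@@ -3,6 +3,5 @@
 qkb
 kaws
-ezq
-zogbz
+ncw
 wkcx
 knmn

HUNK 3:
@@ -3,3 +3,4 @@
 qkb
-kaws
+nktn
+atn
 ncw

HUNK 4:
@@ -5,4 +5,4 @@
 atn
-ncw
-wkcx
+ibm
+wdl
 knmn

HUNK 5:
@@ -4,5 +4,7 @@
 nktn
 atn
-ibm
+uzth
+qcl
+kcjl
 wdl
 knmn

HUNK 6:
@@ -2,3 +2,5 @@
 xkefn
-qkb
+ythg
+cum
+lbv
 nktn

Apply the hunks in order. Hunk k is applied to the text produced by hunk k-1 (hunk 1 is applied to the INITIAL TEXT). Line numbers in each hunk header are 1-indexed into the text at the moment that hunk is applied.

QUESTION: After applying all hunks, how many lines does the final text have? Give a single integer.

Answer: 12

Derivation:
Hunk 1: at line 2 remove [teqfv,jowj] add [kaws,ezq] -> 8 lines: owto xkefn qkb kaws ezq zogbz wkcx knmn
Hunk 2: at line 3 remove [ezq,zogbz] add [ncw] -> 7 lines: owto xkefn qkb kaws ncw wkcx knmn
Hunk 3: at line 3 remove [kaws] add [nktn,atn] -> 8 lines: owto xkefn qkb nktn atn ncw wkcx knmn
Hunk 4: at line 5 remove [ncw,wkcx] add [ibm,wdl] -> 8 lines: owto xkefn qkb nktn atn ibm wdl knmn
Hunk 5: at line 4 remove [ibm] add [uzth,qcl,kcjl] -> 10 lines: owto xkefn qkb nktn atn uzth qcl kcjl wdl knmn
Hunk 6: at line 2 remove [qkb] add [ythg,cum,lbv] -> 12 lines: owto xkefn ythg cum lbv nktn atn uzth qcl kcjl wdl knmn
Final line count: 12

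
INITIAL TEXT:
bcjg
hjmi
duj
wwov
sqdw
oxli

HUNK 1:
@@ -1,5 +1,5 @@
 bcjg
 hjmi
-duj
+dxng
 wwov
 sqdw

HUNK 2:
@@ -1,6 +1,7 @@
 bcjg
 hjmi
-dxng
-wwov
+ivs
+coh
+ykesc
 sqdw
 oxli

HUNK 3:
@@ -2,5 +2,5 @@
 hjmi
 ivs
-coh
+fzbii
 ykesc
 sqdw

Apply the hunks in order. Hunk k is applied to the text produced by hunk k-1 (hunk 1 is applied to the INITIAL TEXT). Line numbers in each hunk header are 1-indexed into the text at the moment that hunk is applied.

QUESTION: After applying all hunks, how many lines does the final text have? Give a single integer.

Answer: 7

Derivation:
Hunk 1: at line 1 remove [duj] add [dxng] -> 6 lines: bcjg hjmi dxng wwov sqdw oxli
Hunk 2: at line 1 remove [dxng,wwov] add [ivs,coh,ykesc] -> 7 lines: bcjg hjmi ivs coh ykesc sqdw oxli
Hunk 3: at line 2 remove [coh] add [fzbii] -> 7 lines: bcjg hjmi ivs fzbii ykesc sqdw oxli
Final line count: 7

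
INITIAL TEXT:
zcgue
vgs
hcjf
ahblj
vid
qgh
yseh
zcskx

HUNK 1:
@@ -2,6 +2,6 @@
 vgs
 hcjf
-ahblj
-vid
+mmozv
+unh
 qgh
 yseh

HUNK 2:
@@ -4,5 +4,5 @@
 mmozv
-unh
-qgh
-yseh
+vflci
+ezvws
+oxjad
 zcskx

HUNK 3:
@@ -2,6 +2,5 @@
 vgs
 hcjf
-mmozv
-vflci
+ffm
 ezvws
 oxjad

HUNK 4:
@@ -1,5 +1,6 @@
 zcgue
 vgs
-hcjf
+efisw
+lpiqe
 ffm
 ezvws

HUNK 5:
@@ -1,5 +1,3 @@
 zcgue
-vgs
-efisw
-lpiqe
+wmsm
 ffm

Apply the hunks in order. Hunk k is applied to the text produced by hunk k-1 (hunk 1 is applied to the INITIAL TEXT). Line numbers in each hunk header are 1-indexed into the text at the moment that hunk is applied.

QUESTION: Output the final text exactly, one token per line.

Answer: zcgue
wmsm
ffm
ezvws
oxjad
zcskx

Derivation:
Hunk 1: at line 2 remove [ahblj,vid] add [mmozv,unh] -> 8 lines: zcgue vgs hcjf mmozv unh qgh yseh zcskx
Hunk 2: at line 4 remove [unh,qgh,yseh] add [vflci,ezvws,oxjad] -> 8 lines: zcgue vgs hcjf mmozv vflci ezvws oxjad zcskx
Hunk 3: at line 2 remove [mmozv,vflci] add [ffm] -> 7 lines: zcgue vgs hcjf ffm ezvws oxjad zcskx
Hunk 4: at line 1 remove [hcjf] add [efisw,lpiqe] -> 8 lines: zcgue vgs efisw lpiqe ffm ezvws oxjad zcskx
Hunk 5: at line 1 remove [vgs,efisw,lpiqe] add [wmsm] -> 6 lines: zcgue wmsm ffm ezvws oxjad zcskx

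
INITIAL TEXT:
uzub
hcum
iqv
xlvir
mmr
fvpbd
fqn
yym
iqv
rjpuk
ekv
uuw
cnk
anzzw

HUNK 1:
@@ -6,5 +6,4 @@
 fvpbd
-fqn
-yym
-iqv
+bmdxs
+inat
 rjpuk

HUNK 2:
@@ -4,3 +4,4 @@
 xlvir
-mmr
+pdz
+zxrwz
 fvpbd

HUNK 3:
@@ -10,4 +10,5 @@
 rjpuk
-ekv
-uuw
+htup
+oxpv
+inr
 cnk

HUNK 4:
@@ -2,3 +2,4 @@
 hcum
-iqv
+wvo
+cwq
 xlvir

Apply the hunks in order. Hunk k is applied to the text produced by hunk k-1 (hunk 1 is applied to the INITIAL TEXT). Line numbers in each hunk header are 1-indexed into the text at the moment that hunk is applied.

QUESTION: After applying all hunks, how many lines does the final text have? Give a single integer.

Hunk 1: at line 6 remove [fqn,yym,iqv] add [bmdxs,inat] -> 13 lines: uzub hcum iqv xlvir mmr fvpbd bmdxs inat rjpuk ekv uuw cnk anzzw
Hunk 2: at line 4 remove [mmr] add [pdz,zxrwz] -> 14 lines: uzub hcum iqv xlvir pdz zxrwz fvpbd bmdxs inat rjpuk ekv uuw cnk anzzw
Hunk 3: at line 10 remove [ekv,uuw] add [htup,oxpv,inr] -> 15 lines: uzub hcum iqv xlvir pdz zxrwz fvpbd bmdxs inat rjpuk htup oxpv inr cnk anzzw
Hunk 4: at line 2 remove [iqv] add [wvo,cwq] -> 16 lines: uzub hcum wvo cwq xlvir pdz zxrwz fvpbd bmdxs inat rjpuk htup oxpv inr cnk anzzw
Final line count: 16

Answer: 16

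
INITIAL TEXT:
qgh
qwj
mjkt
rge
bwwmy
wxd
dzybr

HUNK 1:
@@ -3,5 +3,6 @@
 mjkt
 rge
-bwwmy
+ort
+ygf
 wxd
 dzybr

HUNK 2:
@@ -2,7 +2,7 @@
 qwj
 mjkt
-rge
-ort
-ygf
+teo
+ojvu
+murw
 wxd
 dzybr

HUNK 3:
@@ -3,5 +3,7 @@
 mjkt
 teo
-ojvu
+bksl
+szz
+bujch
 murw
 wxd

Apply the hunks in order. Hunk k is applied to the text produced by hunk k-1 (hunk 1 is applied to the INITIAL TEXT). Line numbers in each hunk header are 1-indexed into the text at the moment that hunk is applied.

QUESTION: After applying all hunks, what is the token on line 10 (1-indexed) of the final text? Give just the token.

Answer: dzybr

Derivation:
Hunk 1: at line 3 remove [bwwmy] add [ort,ygf] -> 8 lines: qgh qwj mjkt rge ort ygf wxd dzybr
Hunk 2: at line 2 remove [rge,ort,ygf] add [teo,ojvu,murw] -> 8 lines: qgh qwj mjkt teo ojvu murw wxd dzybr
Hunk 3: at line 3 remove [ojvu] add [bksl,szz,bujch] -> 10 lines: qgh qwj mjkt teo bksl szz bujch murw wxd dzybr
Final line 10: dzybr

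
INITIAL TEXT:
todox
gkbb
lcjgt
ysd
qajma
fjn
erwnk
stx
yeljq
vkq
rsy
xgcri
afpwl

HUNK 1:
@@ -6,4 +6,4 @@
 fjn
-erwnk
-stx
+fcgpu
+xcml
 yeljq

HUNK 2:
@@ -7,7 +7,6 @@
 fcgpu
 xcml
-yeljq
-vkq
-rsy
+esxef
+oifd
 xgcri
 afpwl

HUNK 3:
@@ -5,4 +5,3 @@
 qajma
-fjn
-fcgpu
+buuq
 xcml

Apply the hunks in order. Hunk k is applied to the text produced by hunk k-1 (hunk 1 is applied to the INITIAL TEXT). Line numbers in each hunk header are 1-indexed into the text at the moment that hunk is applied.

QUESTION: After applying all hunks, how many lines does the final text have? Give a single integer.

Hunk 1: at line 6 remove [erwnk,stx] add [fcgpu,xcml] -> 13 lines: todox gkbb lcjgt ysd qajma fjn fcgpu xcml yeljq vkq rsy xgcri afpwl
Hunk 2: at line 7 remove [yeljq,vkq,rsy] add [esxef,oifd] -> 12 lines: todox gkbb lcjgt ysd qajma fjn fcgpu xcml esxef oifd xgcri afpwl
Hunk 3: at line 5 remove [fjn,fcgpu] add [buuq] -> 11 lines: todox gkbb lcjgt ysd qajma buuq xcml esxef oifd xgcri afpwl
Final line count: 11

Answer: 11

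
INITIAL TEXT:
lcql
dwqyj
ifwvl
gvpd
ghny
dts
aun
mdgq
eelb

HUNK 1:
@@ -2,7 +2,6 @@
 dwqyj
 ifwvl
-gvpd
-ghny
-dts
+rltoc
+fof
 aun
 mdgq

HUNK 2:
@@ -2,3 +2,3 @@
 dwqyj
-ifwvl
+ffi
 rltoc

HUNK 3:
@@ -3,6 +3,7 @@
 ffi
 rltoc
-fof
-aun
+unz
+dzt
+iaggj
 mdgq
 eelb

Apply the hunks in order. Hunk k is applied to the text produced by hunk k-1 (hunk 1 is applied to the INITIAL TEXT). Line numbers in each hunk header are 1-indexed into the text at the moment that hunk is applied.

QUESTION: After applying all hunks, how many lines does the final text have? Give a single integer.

Answer: 9

Derivation:
Hunk 1: at line 2 remove [gvpd,ghny,dts] add [rltoc,fof] -> 8 lines: lcql dwqyj ifwvl rltoc fof aun mdgq eelb
Hunk 2: at line 2 remove [ifwvl] add [ffi] -> 8 lines: lcql dwqyj ffi rltoc fof aun mdgq eelb
Hunk 3: at line 3 remove [fof,aun] add [unz,dzt,iaggj] -> 9 lines: lcql dwqyj ffi rltoc unz dzt iaggj mdgq eelb
Final line count: 9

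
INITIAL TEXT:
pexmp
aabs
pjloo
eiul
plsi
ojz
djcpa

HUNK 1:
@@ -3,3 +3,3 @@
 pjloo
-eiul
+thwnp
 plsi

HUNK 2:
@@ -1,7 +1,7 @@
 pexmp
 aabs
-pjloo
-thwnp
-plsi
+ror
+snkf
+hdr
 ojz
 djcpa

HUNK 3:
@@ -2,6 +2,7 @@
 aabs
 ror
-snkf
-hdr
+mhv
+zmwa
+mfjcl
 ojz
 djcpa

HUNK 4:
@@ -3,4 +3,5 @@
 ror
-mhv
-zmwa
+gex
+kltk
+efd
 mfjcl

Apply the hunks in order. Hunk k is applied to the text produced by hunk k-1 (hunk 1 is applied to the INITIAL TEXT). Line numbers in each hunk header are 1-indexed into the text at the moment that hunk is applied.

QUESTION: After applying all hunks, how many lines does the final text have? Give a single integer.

Hunk 1: at line 3 remove [eiul] add [thwnp] -> 7 lines: pexmp aabs pjloo thwnp plsi ojz djcpa
Hunk 2: at line 1 remove [pjloo,thwnp,plsi] add [ror,snkf,hdr] -> 7 lines: pexmp aabs ror snkf hdr ojz djcpa
Hunk 3: at line 2 remove [snkf,hdr] add [mhv,zmwa,mfjcl] -> 8 lines: pexmp aabs ror mhv zmwa mfjcl ojz djcpa
Hunk 4: at line 3 remove [mhv,zmwa] add [gex,kltk,efd] -> 9 lines: pexmp aabs ror gex kltk efd mfjcl ojz djcpa
Final line count: 9

Answer: 9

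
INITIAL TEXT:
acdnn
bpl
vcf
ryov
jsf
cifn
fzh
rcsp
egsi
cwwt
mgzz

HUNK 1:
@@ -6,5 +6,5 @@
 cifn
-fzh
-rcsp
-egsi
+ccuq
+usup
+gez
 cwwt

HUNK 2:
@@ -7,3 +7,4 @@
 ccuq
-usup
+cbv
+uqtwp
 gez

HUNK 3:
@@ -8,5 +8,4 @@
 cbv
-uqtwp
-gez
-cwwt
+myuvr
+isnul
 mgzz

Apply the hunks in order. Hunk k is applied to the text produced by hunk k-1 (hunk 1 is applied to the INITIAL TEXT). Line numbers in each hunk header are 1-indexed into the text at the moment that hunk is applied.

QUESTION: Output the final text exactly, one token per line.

Hunk 1: at line 6 remove [fzh,rcsp,egsi] add [ccuq,usup,gez] -> 11 lines: acdnn bpl vcf ryov jsf cifn ccuq usup gez cwwt mgzz
Hunk 2: at line 7 remove [usup] add [cbv,uqtwp] -> 12 lines: acdnn bpl vcf ryov jsf cifn ccuq cbv uqtwp gez cwwt mgzz
Hunk 3: at line 8 remove [uqtwp,gez,cwwt] add [myuvr,isnul] -> 11 lines: acdnn bpl vcf ryov jsf cifn ccuq cbv myuvr isnul mgzz

Answer: acdnn
bpl
vcf
ryov
jsf
cifn
ccuq
cbv
myuvr
isnul
mgzz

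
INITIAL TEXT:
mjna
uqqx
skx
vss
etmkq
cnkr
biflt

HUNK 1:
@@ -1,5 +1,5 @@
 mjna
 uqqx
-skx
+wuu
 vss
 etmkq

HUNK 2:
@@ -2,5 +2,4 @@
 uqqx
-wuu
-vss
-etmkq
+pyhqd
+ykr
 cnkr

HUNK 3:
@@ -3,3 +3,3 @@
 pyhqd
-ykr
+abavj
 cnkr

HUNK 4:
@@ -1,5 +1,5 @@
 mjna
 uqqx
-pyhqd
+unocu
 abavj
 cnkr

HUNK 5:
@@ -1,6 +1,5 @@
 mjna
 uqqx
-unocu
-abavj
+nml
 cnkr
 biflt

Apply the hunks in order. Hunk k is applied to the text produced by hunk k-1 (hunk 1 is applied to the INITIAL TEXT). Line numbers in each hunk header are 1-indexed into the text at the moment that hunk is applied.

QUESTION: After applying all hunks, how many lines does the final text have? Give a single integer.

Answer: 5

Derivation:
Hunk 1: at line 1 remove [skx] add [wuu] -> 7 lines: mjna uqqx wuu vss etmkq cnkr biflt
Hunk 2: at line 2 remove [wuu,vss,etmkq] add [pyhqd,ykr] -> 6 lines: mjna uqqx pyhqd ykr cnkr biflt
Hunk 3: at line 3 remove [ykr] add [abavj] -> 6 lines: mjna uqqx pyhqd abavj cnkr biflt
Hunk 4: at line 1 remove [pyhqd] add [unocu] -> 6 lines: mjna uqqx unocu abavj cnkr biflt
Hunk 5: at line 1 remove [unocu,abavj] add [nml] -> 5 lines: mjna uqqx nml cnkr biflt
Final line count: 5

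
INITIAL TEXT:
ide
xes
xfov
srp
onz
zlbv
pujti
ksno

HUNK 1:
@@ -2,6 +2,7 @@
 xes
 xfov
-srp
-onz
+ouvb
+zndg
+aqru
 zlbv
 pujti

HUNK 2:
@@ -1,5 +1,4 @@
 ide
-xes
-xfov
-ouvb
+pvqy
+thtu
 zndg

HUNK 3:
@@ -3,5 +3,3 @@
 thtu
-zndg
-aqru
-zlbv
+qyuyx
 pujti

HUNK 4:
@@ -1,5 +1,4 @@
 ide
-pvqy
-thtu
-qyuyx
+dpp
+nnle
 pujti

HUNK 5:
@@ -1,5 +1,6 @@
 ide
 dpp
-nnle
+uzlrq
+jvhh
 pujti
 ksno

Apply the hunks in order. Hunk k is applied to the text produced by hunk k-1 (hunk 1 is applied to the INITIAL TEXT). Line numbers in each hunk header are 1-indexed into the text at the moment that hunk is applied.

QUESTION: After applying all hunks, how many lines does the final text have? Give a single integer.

Hunk 1: at line 2 remove [srp,onz] add [ouvb,zndg,aqru] -> 9 lines: ide xes xfov ouvb zndg aqru zlbv pujti ksno
Hunk 2: at line 1 remove [xes,xfov,ouvb] add [pvqy,thtu] -> 8 lines: ide pvqy thtu zndg aqru zlbv pujti ksno
Hunk 3: at line 3 remove [zndg,aqru,zlbv] add [qyuyx] -> 6 lines: ide pvqy thtu qyuyx pujti ksno
Hunk 4: at line 1 remove [pvqy,thtu,qyuyx] add [dpp,nnle] -> 5 lines: ide dpp nnle pujti ksno
Hunk 5: at line 1 remove [nnle] add [uzlrq,jvhh] -> 6 lines: ide dpp uzlrq jvhh pujti ksno
Final line count: 6

Answer: 6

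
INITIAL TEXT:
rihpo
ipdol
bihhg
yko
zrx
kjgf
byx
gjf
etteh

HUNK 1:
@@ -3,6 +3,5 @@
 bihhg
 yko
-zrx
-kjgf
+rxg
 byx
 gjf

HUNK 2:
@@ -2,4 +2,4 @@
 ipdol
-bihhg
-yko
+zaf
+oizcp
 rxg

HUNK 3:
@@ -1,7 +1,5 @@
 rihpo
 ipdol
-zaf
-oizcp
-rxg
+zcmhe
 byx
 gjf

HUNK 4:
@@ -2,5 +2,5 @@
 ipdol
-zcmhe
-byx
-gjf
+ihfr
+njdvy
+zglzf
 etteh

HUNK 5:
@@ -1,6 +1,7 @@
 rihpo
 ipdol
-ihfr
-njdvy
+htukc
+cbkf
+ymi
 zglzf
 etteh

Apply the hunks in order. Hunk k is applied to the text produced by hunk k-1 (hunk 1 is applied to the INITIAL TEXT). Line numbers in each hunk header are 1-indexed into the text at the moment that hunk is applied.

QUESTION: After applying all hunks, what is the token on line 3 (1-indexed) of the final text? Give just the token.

Hunk 1: at line 3 remove [zrx,kjgf] add [rxg] -> 8 lines: rihpo ipdol bihhg yko rxg byx gjf etteh
Hunk 2: at line 2 remove [bihhg,yko] add [zaf,oizcp] -> 8 lines: rihpo ipdol zaf oizcp rxg byx gjf etteh
Hunk 3: at line 1 remove [zaf,oizcp,rxg] add [zcmhe] -> 6 lines: rihpo ipdol zcmhe byx gjf etteh
Hunk 4: at line 2 remove [zcmhe,byx,gjf] add [ihfr,njdvy,zglzf] -> 6 lines: rihpo ipdol ihfr njdvy zglzf etteh
Hunk 5: at line 1 remove [ihfr,njdvy] add [htukc,cbkf,ymi] -> 7 lines: rihpo ipdol htukc cbkf ymi zglzf etteh
Final line 3: htukc

Answer: htukc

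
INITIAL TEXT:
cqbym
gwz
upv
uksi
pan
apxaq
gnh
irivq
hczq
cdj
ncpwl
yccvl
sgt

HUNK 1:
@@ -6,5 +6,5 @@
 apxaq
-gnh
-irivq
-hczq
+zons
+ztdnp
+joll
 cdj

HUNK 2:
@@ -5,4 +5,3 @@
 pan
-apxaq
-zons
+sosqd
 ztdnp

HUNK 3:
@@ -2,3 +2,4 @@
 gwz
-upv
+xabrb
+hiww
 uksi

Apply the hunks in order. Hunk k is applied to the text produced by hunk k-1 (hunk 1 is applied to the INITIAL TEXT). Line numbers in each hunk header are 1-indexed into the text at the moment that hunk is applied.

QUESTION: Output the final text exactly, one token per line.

Hunk 1: at line 6 remove [gnh,irivq,hczq] add [zons,ztdnp,joll] -> 13 lines: cqbym gwz upv uksi pan apxaq zons ztdnp joll cdj ncpwl yccvl sgt
Hunk 2: at line 5 remove [apxaq,zons] add [sosqd] -> 12 lines: cqbym gwz upv uksi pan sosqd ztdnp joll cdj ncpwl yccvl sgt
Hunk 3: at line 2 remove [upv] add [xabrb,hiww] -> 13 lines: cqbym gwz xabrb hiww uksi pan sosqd ztdnp joll cdj ncpwl yccvl sgt

Answer: cqbym
gwz
xabrb
hiww
uksi
pan
sosqd
ztdnp
joll
cdj
ncpwl
yccvl
sgt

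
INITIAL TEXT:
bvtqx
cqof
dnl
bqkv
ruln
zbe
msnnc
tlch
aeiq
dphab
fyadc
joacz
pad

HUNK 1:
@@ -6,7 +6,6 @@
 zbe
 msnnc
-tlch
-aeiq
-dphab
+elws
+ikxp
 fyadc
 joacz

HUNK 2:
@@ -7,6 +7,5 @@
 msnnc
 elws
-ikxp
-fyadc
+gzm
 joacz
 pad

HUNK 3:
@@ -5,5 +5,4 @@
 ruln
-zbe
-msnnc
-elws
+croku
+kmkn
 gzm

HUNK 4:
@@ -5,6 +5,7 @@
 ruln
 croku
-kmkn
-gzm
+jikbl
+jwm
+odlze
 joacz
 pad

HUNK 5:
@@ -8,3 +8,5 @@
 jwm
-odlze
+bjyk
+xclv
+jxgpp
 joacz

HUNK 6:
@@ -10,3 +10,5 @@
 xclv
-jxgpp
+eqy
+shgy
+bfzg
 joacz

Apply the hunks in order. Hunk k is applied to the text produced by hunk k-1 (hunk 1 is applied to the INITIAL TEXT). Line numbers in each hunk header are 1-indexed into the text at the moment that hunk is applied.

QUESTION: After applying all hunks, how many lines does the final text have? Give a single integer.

Answer: 15

Derivation:
Hunk 1: at line 6 remove [tlch,aeiq,dphab] add [elws,ikxp] -> 12 lines: bvtqx cqof dnl bqkv ruln zbe msnnc elws ikxp fyadc joacz pad
Hunk 2: at line 7 remove [ikxp,fyadc] add [gzm] -> 11 lines: bvtqx cqof dnl bqkv ruln zbe msnnc elws gzm joacz pad
Hunk 3: at line 5 remove [zbe,msnnc,elws] add [croku,kmkn] -> 10 lines: bvtqx cqof dnl bqkv ruln croku kmkn gzm joacz pad
Hunk 4: at line 5 remove [kmkn,gzm] add [jikbl,jwm,odlze] -> 11 lines: bvtqx cqof dnl bqkv ruln croku jikbl jwm odlze joacz pad
Hunk 5: at line 8 remove [odlze] add [bjyk,xclv,jxgpp] -> 13 lines: bvtqx cqof dnl bqkv ruln croku jikbl jwm bjyk xclv jxgpp joacz pad
Hunk 6: at line 10 remove [jxgpp] add [eqy,shgy,bfzg] -> 15 lines: bvtqx cqof dnl bqkv ruln croku jikbl jwm bjyk xclv eqy shgy bfzg joacz pad
Final line count: 15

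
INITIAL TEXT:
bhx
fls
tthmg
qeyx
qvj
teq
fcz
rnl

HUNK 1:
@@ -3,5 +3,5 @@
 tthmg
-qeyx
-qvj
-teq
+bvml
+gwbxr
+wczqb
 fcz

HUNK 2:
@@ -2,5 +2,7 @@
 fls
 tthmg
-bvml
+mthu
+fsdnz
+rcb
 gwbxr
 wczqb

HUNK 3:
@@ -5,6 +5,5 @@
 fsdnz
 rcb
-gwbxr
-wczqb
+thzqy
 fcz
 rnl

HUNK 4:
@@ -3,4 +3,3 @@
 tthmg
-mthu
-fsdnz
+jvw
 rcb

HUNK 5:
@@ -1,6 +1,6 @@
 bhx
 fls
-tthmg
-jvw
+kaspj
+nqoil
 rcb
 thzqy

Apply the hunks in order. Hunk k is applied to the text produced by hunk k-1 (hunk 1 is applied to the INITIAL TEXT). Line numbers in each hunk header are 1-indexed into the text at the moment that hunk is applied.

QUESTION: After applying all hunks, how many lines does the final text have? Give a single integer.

Answer: 8

Derivation:
Hunk 1: at line 3 remove [qeyx,qvj,teq] add [bvml,gwbxr,wczqb] -> 8 lines: bhx fls tthmg bvml gwbxr wczqb fcz rnl
Hunk 2: at line 2 remove [bvml] add [mthu,fsdnz,rcb] -> 10 lines: bhx fls tthmg mthu fsdnz rcb gwbxr wczqb fcz rnl
Hunk 3: at line 5 remove [gwbxr,wczqb] add [thzqy] -> 9 lines: bhx fls tthmg mthu fsdnz rcb thzqy fcz rnl
Hunk 4: at line 3 remove [mthu,fsdnz] add [jvw] -> 8 lines: bhx fls tthmg jvw rcb thzqy fcz rnl
Hunk 5: at line 1 remove [tthmg,jvw] add [kaspj,nqoil] -> 8 lines: bhx fls kaspj nqoil rcb thzqy fcz rnl
Final line count: 8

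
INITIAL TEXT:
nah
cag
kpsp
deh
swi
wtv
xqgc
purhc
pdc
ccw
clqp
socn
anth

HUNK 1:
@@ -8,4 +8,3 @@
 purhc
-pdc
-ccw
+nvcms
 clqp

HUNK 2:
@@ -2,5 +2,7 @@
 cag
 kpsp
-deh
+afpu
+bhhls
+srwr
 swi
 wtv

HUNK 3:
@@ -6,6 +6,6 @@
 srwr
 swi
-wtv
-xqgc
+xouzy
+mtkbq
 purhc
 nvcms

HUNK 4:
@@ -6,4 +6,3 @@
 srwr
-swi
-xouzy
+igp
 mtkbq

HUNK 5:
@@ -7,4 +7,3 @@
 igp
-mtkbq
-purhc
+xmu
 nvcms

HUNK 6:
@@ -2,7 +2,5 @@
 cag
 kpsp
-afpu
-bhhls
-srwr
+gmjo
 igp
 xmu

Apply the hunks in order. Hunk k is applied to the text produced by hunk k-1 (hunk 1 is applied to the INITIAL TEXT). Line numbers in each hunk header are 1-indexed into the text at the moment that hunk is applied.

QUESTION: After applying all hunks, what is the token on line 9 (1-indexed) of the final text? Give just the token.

Answer: socn

Derivation:
Hunk 1: at line 8 remove [pdc,ccw] add [nvcms] -> 12 lines: nah cag kpsp deh swi wtv xqgc purhc nvcms clqp socn anth
Hunk 2: at line 2 remove [deh] add [afpu,bhhls,srwr] -> 14 lines: nah cag kpsp afpu bhhls srwr swi wtv xqgc purhc nvcms clqp socn anth
Hunk 3: at line 6 remove [wtv,xqgc] add [xouzy,mtkbq] -> 14 lines: nah cag kpsp afpu bhhls srwr swi xouzy mtkbq purhc nvcms clqp socn anth
Hunk 4: at line 6 remove [swi,xouzy] add [igp] -> 13 lines: nah cag kpsp afpu bhhls srwr igp mtkbq purhc nvcms clqp socn anth
Hunk 5: at line 7 remove [mtkbq,purhc] add [xmu] -> 12 lines: nah cag kpsp afpu bhhls srwr igp xmu nvcms clqp socn anth
Hunk 6: at line 2 remove [afpu,bhhls,srwr] add [gmjo] -> 10 lines: nah cag kpsp gmjo igp xmu nvcms clqp socn anth
Final line 9: socn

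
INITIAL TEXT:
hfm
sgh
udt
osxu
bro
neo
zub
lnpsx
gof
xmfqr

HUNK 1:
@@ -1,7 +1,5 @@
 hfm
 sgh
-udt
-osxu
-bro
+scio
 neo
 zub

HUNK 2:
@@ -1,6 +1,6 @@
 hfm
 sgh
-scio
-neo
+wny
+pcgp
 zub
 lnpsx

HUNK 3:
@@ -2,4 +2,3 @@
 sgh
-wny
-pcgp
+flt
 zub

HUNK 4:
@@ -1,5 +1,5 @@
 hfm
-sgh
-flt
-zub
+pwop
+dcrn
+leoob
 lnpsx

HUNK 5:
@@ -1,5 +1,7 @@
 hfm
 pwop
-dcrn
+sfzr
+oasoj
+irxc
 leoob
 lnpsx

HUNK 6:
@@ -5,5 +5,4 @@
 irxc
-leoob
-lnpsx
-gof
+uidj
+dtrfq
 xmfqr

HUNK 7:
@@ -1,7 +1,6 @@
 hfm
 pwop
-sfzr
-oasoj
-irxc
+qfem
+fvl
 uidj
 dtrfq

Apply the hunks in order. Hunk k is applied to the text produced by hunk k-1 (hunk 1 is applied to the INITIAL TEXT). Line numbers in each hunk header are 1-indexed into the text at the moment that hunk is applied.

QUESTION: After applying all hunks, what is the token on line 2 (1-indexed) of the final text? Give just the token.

Answer: pwop

Derivation:
Hunk 1: at line 1 remove [udt,osxu,bro] add [scio] -> 8 lines: hfm sgh scio neo zub lnpsx gof xmfqr
Hunk 2: at line 1 remove [scio,neo] add [wny,pcgp] -> 8 lines: hfm sgh wny pcgp zub lnpsx gof xmfqr
Hunk 3: at line 2 remove [wny,pcgp] add [flt] -> 7 lines: hfm sgh flt zub lnpsx gof xmfqr
Hunk 4: at line 1 remove [sgh,flt,zub] add [pwop,dcrn,leoob] -> 7 lines: hfm pwop dcrn leoob lnpsx gof xmfqr
Hunk 5: at line 1 remove [dcrn] add [sfzr,oasoj,irxc] -> 9 lines: hfm pwop sfzr oasoj irxc leoob lnpsx gof xmfqr
Hunk 6: at line 5 remove [leoob,lnpsx,gof] add [uidj,dtrfq] -> 8 lines: hfm pwop sfzr oasoj irxc uidj dtrfq xmfqr
Hunk 7: at line 1 remove [sfzr,oasoj,irxc] add [qfem,fvl] -> 7 lines: hfm pwop qfem fvl uidj dtrfq xmfqr
Final line 2: pwop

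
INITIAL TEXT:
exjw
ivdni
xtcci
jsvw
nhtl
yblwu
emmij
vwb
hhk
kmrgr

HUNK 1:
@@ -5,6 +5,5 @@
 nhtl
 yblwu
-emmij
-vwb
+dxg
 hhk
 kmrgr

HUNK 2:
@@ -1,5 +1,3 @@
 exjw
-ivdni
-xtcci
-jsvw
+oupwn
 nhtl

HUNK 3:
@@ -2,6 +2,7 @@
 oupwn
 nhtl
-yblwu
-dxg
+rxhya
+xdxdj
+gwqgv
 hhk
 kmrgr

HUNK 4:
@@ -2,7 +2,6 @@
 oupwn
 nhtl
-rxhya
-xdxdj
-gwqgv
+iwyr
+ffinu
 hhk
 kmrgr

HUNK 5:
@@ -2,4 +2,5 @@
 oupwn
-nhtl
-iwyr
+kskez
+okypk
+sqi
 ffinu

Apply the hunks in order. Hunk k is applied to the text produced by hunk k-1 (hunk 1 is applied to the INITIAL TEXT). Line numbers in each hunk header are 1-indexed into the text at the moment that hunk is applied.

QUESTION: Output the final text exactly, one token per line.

Hunk 1: at line 5 remove [emmij,vwb] add [dxg] -> 9 lines: exjw ivdni xtcci jsvw nhtl yblwu dxg hhk kmrgr
Hunk 2: at line 1 remove [ivdni,xtcci,jsvw] add [oupwn] -> 7 lines: exjw oupwn nhtl yblwu dxg hhk kmrgr
Hunk 3: at line 2 remove [yblwu,dxg] add [rxhya,xdxdj,gwqgv] -> 8 lines: exjw oupwn nhtl rxhya xdxdj gwqgv hhk kmrgr
Hunk 4: at line 2 remove [rxhya,xdxdj,gwqgv] add [iwyr,ffinu] -> 7 lines: exjw oupwn nhtl iwyr ffinu hhk kmrgr
Hunk 5: at line 2 remove [nhtl,iwyr] add [kskez,okypk,sqi] -> 8 lines: exjw oupwn kskez okypk sqi ffinu hhk kmrgr

Answer: exjw
oupwn
kskez
okypk
sqi
ffinu
hhk
kmrgr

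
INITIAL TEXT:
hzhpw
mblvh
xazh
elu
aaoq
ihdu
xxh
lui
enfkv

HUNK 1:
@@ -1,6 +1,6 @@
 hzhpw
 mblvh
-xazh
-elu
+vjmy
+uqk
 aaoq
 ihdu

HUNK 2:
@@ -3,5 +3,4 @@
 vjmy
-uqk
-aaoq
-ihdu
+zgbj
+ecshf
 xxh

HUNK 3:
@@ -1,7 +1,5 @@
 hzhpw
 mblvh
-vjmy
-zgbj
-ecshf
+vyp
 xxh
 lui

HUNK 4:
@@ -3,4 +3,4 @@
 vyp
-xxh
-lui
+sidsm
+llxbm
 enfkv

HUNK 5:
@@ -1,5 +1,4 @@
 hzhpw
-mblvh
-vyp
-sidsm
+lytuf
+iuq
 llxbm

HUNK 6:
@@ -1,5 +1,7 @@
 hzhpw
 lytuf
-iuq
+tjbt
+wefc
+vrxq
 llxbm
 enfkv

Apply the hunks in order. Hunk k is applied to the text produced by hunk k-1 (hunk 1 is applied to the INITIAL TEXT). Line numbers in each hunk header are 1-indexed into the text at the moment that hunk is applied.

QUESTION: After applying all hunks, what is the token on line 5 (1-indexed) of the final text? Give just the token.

Answer: vrxq

Derivation:
Hunk 1: at line 1 remove [xazh,elu] add [vjmy,uqk] -> 9 lines: hzhpw mblvh vjmy uqk aaoq ihdu xxh lui enfkv
Hunk 2: at line 3 remove [uqk,aaoq,ihdu] add [zgbj,ecshf] -> 8 lines: hzhpw mblvh vjmy zgbj ecshf xxh lui enfkv
Hunk 3: at line 1 remove [vjmy,zgbj,ecshf] add [vyp] -> 6 lines: hzhpw mblvh vyp xxh lui enfkv
Hunk 4: at line 3 remove [xxh,lui] add [sidsm,llxbm] -> 6 lines: hzhpw mblvh vyp sidsm llxbm enfkv
Hunk 5: at line 1 remove [mblvh,vyp,sidsm] add [lytuf,iuq] -> 5 lines: hzhpw lytuf iuq llxbm enfkv
Hunk 6: at line 1 remove [iuq] add [tjbt,wefc,vrxq] -> 7 lines: hzhpw lytuf tjbt wefc vrxq llxbm enfkv
Final line 5: vrxq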